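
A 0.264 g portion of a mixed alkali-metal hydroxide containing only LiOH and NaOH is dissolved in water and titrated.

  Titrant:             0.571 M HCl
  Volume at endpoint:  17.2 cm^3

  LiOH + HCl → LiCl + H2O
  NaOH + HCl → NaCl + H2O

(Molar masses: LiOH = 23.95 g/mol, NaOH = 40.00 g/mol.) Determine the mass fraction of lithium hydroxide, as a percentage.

n(HCl) = 0.0172 × 0.571 = 9.82 × 10^-3 mol
Let x = n(LiOH), y = n(NaOH).
Titrant: 1x + 1y = 9.82 × 10^-3;  mass: 23.95x + 40.00y = 0.264
Solving, x = 8.03 × 10^-3 mol, y = 1.79 × 10^-3 mol
mass of LiOH = 8.03 × 10^-3 × 23.95 = 0.192 g
% LiOH = 0.192 / 0.264 × 100 = 72.8 %

72.8 %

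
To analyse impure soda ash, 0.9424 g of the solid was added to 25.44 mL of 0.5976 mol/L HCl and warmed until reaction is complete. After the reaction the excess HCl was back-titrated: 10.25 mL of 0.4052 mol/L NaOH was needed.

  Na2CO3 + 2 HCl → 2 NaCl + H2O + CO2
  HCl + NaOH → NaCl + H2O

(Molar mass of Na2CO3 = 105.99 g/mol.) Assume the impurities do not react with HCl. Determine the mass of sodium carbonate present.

n(HCl) added = 0.02544 × 0.5976 = 0.01520 mol
n(NaOH) used in back-titration = 0.01025 × 0.4052 = 4.153 × 10^-3 mol
n(HCl) left over = 4.153 × 10^-3 mol (1:1 ratio)
n(HCl) consumed by analyte = 0.01520 − 4.153 × 10^-3 = 0.01105 mol
From the 1:2 ratio, n(Na2CO3) = 1/2 × 0.01105 = 5.525 × 10^-3 mol
mass of Na2CO3 = 5.525 × 10^-3 × 105.99 = 0.5856 g

0.5856 g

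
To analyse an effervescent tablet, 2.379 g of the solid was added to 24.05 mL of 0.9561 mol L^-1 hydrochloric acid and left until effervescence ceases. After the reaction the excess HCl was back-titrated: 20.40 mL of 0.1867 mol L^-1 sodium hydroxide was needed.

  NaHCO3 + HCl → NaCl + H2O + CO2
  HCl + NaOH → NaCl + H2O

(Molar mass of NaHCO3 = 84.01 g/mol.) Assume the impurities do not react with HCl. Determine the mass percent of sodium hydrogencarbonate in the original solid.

67.75 %

n(HCl) added = 0.02405 × 0.9561 = 0.02299 mol
n(NaOH) used in back-titration = 0.02040 × 0.1867 = 3.809 × 10^-3 mol
n(HCl) left over = 3.809 × 10^-3 mol (1:1 ratio)
n(HCl) consumed by analyte = 0.02299 − 3.809 × 10^-3 = 0.01919 mol
n(NaHCO3) = 0.01919 mol (1:1 ratio)
mass of NaHCO3 = 0.01919 × 84.01 = 1.612 g
% NaHCO3 = 1.612 / 2.379 × 100 = 67.75 %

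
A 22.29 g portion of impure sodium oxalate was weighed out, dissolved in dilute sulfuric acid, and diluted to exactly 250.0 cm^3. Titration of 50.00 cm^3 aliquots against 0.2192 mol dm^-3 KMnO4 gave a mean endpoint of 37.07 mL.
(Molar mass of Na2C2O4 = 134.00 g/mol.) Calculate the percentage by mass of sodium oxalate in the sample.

61.06 %

2 MnO4^- + 5 C2O4^2- + 16 H^+ → 2 Mn^2+ + 10 CO2 + 8 H2O
n(KMnO4) per titration = 0.03707 × 0.2192 = 8.126 × 10^-3 mol
From the 5:2 ratio, n(Na2C2O4) in each aliquot = 5/2 × 8.126 × 10^-3 = 0.02031 mol
n(Na2C2O4) in the whole flask = 0.02031 × 250.0/50.00 = 0.1016 mol
mass of Na2C2O4 = 0.1016 × 134.00 = 13.61 g
% Na2C2O4 = 13.61 / 22.29 × 100 = 61.06 %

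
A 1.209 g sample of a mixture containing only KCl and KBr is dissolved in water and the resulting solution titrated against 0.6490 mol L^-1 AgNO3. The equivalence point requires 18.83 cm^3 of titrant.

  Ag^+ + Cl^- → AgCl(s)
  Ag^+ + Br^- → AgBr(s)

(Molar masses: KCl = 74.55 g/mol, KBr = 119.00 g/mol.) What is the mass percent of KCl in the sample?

34.02 %

n(AgNO3) = 0.01883 × 0.6490 = 0.01222 mol
Let x = n(KCl), y = n(KBr).
Titrant: 1x + 1y = 0.01222;  mass: 74.55x + 119.00y = 1.209
Solving, x = 5.518 × 10^-3 mol, y = 6.703 × 10^-3 mol
mass of KCl = 5.518 × 10^-3 × 74.55 = 0.4113 g
% KCl = 0.4113 / 1.209 × 100 = 34.02 %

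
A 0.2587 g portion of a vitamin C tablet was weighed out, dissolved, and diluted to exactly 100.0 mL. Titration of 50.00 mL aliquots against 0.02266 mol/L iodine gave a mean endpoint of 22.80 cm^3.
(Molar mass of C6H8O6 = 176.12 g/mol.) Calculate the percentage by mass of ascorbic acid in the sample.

C6H8O6 + I2 → C6H6O6 + 2 HI
n(I2) per titration = 0.02280 × 0.02266 = 5.166 × 10^-4 mol
n(C6H8O6) in each aliquot = 5.166 × 10^-4 mol (1:1 ratio)
n(C6H8O6) in the whole flask = 5.166 × 10^-4 × 100.0/50.00 = 1.033 × 10^-3 mol
mass of C6H8O6 = 1.033 × 10^-3 × 176.12 = 0.1820 g
% C6H8O6 = 0.1820 / 0.2587 × 100 = 70.35 %

70.35 %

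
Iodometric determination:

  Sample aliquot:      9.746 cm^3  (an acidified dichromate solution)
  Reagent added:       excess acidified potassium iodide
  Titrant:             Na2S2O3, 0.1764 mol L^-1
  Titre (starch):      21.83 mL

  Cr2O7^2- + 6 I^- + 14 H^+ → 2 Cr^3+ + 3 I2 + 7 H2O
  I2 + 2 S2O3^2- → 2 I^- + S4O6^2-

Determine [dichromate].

n(S2O3^2-) = 0.02183 × 0.1764 = 3.851 × 10^-3 mol
n(I2) = n(S2O3^2-)/2 = 1.925 × 10^-3 mol
From the 1:3 ratio, n(Cr2O7^2-) in the aliquot = 1/3 × 1.925 × 10^-3 = 6.418 × 10^-4 mol
[Cr2O7^2-] = 6.418 × 10^-4 / 0.009746 = 0.06585 mol/L

0.06585 mol/L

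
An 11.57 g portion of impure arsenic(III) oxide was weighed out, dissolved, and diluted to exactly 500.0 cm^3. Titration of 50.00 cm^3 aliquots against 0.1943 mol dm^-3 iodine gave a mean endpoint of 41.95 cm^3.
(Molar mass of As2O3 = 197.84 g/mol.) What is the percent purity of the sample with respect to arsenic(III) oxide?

69.69 %

As2O3 + 2 I2 + 2 H2O → As2O5 + 4 HI
n(I2) per titration = 0.04195 × 0.1943 = 8.151 × 10^-3 mol
From the 1:2 ratio, n(As2O3) in each aliquot = 1/2 × 8.151 × 10^-3 = 4.075 × 10^-3 mol
n(As2O3) in the whole flask = 4.075 × 10^-3 × 500.0/50.00 = 0.04075 mol
mass of As2O3 = 0.04075 × 197.84 = 8.063 g
% As2O3 = 8.063 / 11.57 × 100 = 69.69 %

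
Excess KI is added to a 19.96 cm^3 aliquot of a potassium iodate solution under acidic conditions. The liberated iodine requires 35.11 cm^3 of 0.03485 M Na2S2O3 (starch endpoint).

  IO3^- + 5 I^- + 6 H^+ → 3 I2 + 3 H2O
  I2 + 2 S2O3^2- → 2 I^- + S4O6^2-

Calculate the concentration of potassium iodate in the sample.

n(S2O3^2-) = 0.03511 × 0.03485 = 1.224 × 10^-3 mol
n(I2) = n(S2O3^2-)/2 = 6.118 × 10^-4 mol
From the 1:3 ratio, n(IO3^-) in the aliquot = 1/3 × 6.118 × 10^-4 = 2.039 × 10^-4 mol
[IO3^-] = 2.039 × 10^-4 / 0.01996 = 0.01022 mol/L

0.01022 M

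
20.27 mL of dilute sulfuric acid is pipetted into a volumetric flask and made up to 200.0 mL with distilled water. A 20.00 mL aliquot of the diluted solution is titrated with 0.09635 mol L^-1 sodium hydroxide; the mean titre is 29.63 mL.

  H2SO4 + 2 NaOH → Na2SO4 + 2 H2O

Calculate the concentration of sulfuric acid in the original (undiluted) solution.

n(NaOH) = 0.02963 × 0.09635 = 2.855 × 10^-3 mol
From the 1:2 ratio, n(H2SO4) in the aliquot = 1/2 × 2.855 × 10^-3 = 1.427 × 10^-3 mol
[H2SO4]_dilute = 1.427 × 10^-3 / 0.02000 = 0.07137 mol/L
Dilution factor = 200.0 / 20.27 = 9.867
[H2SO4]_stock = 0.07137 × 9.867 = 0.7042 mol/L

0.7042 mol/L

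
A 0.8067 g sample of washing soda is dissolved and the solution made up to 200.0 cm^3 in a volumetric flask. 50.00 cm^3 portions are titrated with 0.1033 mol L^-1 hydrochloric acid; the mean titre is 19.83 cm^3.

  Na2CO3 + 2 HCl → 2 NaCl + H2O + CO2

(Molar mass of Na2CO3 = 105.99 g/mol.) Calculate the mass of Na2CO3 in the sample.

n(HCl) per titration = 0.01983 × 0.1033 = 2.048 × 10^-3 mol
From the 1:2 ratio, n(Na2CO3) in each aliquot = 1/2 × 2.048 × 10^-3 = 1.024 × 10^-3 mol
n(Na2CO3) in the whole flask = 1.024 × 10^-3 × 200.0/50.00 = 4.097 × 10^-3 mol
mass of Na2CO3 = 4.097 × 10^-3 × 105.99 = 0.4342 g

0.4342 g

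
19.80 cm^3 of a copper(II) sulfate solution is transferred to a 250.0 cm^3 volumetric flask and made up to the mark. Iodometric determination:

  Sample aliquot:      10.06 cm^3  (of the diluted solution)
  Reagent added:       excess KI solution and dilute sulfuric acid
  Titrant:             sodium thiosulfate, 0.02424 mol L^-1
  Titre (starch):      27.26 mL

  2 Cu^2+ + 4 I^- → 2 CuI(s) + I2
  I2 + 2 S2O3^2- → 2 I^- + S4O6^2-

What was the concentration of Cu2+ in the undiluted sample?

0.8293 mol/L

n(S2O3^2-) = 0.02726 × 0.02424 = 6.608 × 10^-4 mol
n(I2) = n(S2O3^2-)/2 = 3.304 × 10^-4 mol
From the 2:1 ratio, n(Cu2+) in the aliquot = 2/1 × 3.304 × 10^-4 = 6.608 × 10^-4 mol
[Cu2+]_dilute = 6.608 × 10^-4 / 0.01006 = 0.06568 mol/L
[Cu2+]_original = 0.06568 × 250.0/19.80 = 0.8293 mol/L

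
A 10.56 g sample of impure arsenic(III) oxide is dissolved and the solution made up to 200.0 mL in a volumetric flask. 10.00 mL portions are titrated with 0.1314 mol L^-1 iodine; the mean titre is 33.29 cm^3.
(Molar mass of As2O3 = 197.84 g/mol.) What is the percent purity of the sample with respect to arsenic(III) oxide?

81.95 %

As2O3 + 2 I2 + 2 H2O → As2O5 + 4 HI
n(I2) per titration = 0.03329 × 0.1314 = 4.374 × 10^-3 mol
From the 1:2 ratio, n(As2O3) in each aliquot = 1/2 × 4.374 × 10^-3 = 2.187 × 10^-3 mol
n(As2O3) in the whole flask = 2.187 × 10^-3 × 200.0/10.00 = 0.04374 mol
mass of As2O3 = 0.04374 × 197.84 = 8.654 g
% As2O3 = 8.654 / 10.56 × 100 = 81.95 %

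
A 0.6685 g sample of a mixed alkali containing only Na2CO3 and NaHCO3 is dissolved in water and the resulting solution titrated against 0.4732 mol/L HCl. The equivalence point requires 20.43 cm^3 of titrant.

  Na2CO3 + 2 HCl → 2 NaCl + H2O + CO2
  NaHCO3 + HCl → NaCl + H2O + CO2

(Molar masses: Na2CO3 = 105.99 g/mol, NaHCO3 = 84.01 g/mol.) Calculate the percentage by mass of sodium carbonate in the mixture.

n(HCl) = 0.02043 × 0.4732 = 9.667 × 10^-3 mol
Let x = n(Na2CO3), y = n(NaHCO3).
Titrant: 2x + 1y = 9.667 × 10^-3;  mass: 105.99x + 84.01y = 0.6685
Solving, x = 2.316 × 10^-3 mol, y = 5.035 × 10^-3 mol
mass of Na2CO3 = 2.316 × 10^-3 × 105.99 = 0.2455 g
% Na2CO3 = 0.2455 / 0.6685 × 100 = 36.72 %

36.72 %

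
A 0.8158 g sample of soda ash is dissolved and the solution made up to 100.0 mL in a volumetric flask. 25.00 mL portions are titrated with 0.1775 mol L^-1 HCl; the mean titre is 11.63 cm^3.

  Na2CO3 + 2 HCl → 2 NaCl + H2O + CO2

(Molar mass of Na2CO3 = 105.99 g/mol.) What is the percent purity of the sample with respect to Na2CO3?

53.64 %

n(HCl) per titration = 0.01163 × 0.1775 = 2.064 × 10^-3 mol
From the 1:2 ratio, n(Na2CO3) in each aliquot = 1/2 × 2.064 × 10^-3 = 1.032 × 10^-3 mol
n(Na2CO3) in the whole flask = 1.032 × 10^-3 × 100.0/25.00 = 4.129 × 10^-3 mol
mass of Na2CO3 = 4.129 × 10^-3 × 105.99 = 0.4376 g
% Na2CO3 = 0.4376 / 0.8158 × 100 = 53.64 %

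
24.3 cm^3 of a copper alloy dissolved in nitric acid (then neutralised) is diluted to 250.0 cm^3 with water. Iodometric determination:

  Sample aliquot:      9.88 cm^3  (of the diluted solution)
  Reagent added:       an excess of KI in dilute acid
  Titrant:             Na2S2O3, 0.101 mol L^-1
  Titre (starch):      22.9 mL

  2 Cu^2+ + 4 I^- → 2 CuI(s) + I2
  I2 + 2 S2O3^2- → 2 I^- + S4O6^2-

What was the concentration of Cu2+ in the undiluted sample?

n(S2O3^2-) = 0.0229 × 0.101 = 2.31 × 10^-3 mol
n(I2) = n(S2O3^2-)/2 = 1.16 × 10^-3 mol
From the 2:1 ratio, n(Cu2+) in the aliquot = 2/1 × 1.16 × 10^-3 = 2.31 × 10^-3 mol
[Cu2+]_dilute = 2.31 × 10^-3 / 0.00988 = 0.234 mol/L
[Cu2+]_original = 0.234 × 250.0/24.3 = 2.41 mol/L

2.41 mol/L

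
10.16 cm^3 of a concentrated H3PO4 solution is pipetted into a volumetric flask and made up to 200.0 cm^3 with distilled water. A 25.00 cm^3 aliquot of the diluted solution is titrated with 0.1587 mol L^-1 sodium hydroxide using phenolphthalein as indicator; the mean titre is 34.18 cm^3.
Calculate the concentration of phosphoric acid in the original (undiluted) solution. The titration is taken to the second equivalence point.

H3PO4 + 2 NaOH → Na2HPO4 + 2 H2O
n(NaOH) = 0.03418 × 0.1587 = 5.424 × 10^-3 mol
From the 1:2 ratio, n(H3PO4) in the aliquot = 1/2 × 5.424 × 10^-3 = 2.712 × 10^-3 mol
[H3PO4]_dilute = 2.712 × 10^-3 / 0.02500 = 0.1085 mol/L
Dilution factor = 200.0 / 10.16 = 19.69
[H3PO4]_stock = 0.1085 × 19.69 = 2.136 mol/L

2.136 mol/L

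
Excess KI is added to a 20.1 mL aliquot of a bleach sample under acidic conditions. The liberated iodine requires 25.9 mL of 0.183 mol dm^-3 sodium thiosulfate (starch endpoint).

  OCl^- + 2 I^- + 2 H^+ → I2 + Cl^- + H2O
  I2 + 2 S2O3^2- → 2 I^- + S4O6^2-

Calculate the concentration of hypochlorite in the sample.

0.118 mol/L

n(S2O3^2-) = 0.0259 × 0.183 = 4.74 × 10^-3 mol
n(I2) = n(S2O3^2-)/2 = 2.37 × 10^-3 mol
n(OCl^-) in the aliquot = 2.37 × 10^-3 mol (1:1 ratio)
[OCl^-] = 2.37 × 10^-3 / 0.0201 = 0.118 mol/L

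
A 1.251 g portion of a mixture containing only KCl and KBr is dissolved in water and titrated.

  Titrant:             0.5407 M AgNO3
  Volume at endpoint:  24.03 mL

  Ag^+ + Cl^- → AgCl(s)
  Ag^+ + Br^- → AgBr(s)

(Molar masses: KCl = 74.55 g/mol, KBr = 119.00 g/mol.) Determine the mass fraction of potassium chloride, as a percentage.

n(AgNO3) = 0.02403 × 0.5407 = 0.01299 mol
Let x = n(KCl), y = n(KBr).
Titrant: 1x + 1y = 0.01299;  mass: 74.55x + 119.00y = 1.251
Solving, x = 6.640 × 10^-3 mol, y = 6.353 × 10^-3 mol
mass of KCl = 6.640 × 10^-3 × 74.55 = 0.4950 g
% KCl = 0.4950 / 1.251 × 100 = 39.57 %

39.57 %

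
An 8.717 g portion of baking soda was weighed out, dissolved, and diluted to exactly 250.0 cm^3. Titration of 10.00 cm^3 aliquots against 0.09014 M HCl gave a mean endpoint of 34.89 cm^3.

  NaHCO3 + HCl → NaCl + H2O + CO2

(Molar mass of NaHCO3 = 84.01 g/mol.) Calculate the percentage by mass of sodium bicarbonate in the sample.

75.77 %

n(HCl) per titration = 0.03489 × 0.09014 = 3.145 × 10^-3 mol
n(NaHCO3) in each aliquot = 3.145 × 10^-3 mol (1:1 ratio)
n(NaHCO3) in the whole flask = 3.145 × 10^-3 × 250.0/10.00 = 0.07862 mol
mass of NaHCO3 = 0.07862 × 84.01 = 6.605 g
% NaHCO3 = 6.605 / 8.717 × 100 = 75.77 %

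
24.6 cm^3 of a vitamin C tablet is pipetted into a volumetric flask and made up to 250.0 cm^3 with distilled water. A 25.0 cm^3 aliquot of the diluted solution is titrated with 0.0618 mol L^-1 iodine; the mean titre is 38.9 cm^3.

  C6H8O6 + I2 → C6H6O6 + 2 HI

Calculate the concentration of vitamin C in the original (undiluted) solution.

0.977 mol/L

n(I2) = 0.0389 × 0.0618 = 2.40 × 10^-3 mol
n(C6H8O6) in the aliquot = 2.40 × 10^-3 mol (1:1 ratio)
[C6H8O6]_dilute = 2.40 × 10^-3 / 0.0250 = 0.0962 mol/L
Dilution factor = 250.0 / 24.6 = 10.16
[C6H8O6]_stock = 0.0962 × 10.16 = 0.977 mol/L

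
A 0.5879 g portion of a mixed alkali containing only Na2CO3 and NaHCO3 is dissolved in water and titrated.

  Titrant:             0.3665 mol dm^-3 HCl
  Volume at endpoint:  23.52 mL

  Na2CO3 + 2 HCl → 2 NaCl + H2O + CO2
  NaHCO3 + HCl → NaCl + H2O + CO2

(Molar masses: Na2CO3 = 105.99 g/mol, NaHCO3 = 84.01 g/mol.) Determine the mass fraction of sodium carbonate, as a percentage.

39.61 %

n(HCl) = 0.02352 × 0.3665 = 8.620 × 10^-3 mol
Let x = n(Na2CO3), y = n(NaHCO3).
Titrant: 2x + 1y = 8.620 × 10^-3;  mass: 105.99x + 84.01y = 0.5879
Solving, x = 2.197 × 10^-3 mol, y = 4.226 × 10^-3 mol
mass of Na2CO3 = 2.197 × 10^-3 × 105.99 = 0.2328 g
% Na2CO3 = 0.2328 / 0.5879 × 100 = 39.61 %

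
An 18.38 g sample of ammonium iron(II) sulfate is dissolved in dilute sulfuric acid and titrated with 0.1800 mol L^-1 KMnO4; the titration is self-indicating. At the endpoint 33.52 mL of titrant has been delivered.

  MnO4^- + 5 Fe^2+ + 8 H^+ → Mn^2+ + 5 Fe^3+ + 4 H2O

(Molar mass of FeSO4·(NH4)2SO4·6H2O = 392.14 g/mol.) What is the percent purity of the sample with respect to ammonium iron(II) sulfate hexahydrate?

64.36 %

n(KMnO4) = 0.03352 L × 0.1800 mol/L = 6.034 × 10^-3 mol
From the 5:1 ratio, n(FeSO4·(NH4)2SO4·6H2O) = 5/1 × 6.034 × 10^-3 = 0.03017 mol
mass of FeSO4·(NH4)2SO4·6H2O = 0.03017 × 392.14 g/mol = 11.83 g
% FeSO4·(NH4)2SO4·6H2O = 11.83 / 18.38 × 100 = 64.36 %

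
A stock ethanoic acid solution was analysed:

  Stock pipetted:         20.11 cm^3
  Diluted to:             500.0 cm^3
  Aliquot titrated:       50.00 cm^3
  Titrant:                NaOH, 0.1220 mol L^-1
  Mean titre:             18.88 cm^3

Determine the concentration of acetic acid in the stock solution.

CH3COOH + NaOH → CH3COONa + H2O
n(NaOH) = 0.01888 × 0.1220 = 2.303 × 10^-3 mol
n(CH3COOH) in the aliquot = 2.303 × 10^-3 mol (1:1 ratio)
[CH3COOH]_dilute = 2.303 × 10^-3 / 0.05000 = 0.04607 mol/L
Dilution factor = 500.0 / 20.11 = 24.86
[CH3COOH]_stock = 0.04607 × 24.86 = 1.145 mol/L

1.145 mol/L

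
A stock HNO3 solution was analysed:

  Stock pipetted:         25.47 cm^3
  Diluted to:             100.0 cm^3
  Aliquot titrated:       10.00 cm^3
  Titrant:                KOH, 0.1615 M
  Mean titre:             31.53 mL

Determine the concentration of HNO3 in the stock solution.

HNO3 + KOH → KNO3 + H2O
n(KOH) = 0.03153 × 0.1615 = 5.092 × 10^-3 mol
n(HNO3) in the aliquot = 5.092 × 10^-3 mol (1:1 ratio)
[HNO3]_dilute = 5.092 × 10^-3 / 0.01000 = 0.5092 mol/L
Dilution factor = 100.0 / 25.47 = 3.926
[HNO3]_stock = 0.5092 × 3.926 = 1.999 mol/L

1.999 M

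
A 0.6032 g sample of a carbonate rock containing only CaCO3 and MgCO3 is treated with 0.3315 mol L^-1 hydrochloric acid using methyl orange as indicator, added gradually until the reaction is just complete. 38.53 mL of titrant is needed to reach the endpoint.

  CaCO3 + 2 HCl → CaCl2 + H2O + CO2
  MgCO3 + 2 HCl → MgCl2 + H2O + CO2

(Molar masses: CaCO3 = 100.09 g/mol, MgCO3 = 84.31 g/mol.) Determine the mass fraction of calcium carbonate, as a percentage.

68.10 %

n(HCl) = 0.03853 × 0.3315 = 0.01277 mol
Let x = n(CaCO3), y = n(MgCO3).
Titrant: 2x + 2y = 0.01277;  mass: 100.09x + 84.31y = 0.6032
Solving, x = 4.104 × 10^-3 mol, y = 2.282 × 10^-3 mol
mass of CaCO3 = 4.104 × 10^-3 × 100.09 = 0.4108 g
% CaCO3 = 0.4108 / 0.6032 × 100 = 68.10 %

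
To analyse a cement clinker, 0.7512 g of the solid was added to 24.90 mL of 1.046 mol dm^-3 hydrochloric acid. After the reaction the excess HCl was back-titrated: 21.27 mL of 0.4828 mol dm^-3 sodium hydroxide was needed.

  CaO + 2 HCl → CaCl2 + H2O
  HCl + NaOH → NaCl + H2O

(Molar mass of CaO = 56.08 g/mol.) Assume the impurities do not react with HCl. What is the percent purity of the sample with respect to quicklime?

n(HCl) added = 0.02490 × 1.046 = 0.02605 mol
n(NaOH) used in back-titration = 0.02127 × 0.4828 = 0.01027 mol
n(HCl) left over = 0.01027 mol (1:1 ratio)
n(HCl) consumed by analyte = 0.02605 − 0.01027 = 0.01578 mol
From the 1:2 ratio, n(CaO) = 1/2 × 0.01578 = 7.888 × 10^-3 mol
mass of CaO = 7.888 × 10^-3 × 56.08 = 0.4424 g
% CaO = 0.4424 / 0.7512 × 100 = 58.89 %

58.89 %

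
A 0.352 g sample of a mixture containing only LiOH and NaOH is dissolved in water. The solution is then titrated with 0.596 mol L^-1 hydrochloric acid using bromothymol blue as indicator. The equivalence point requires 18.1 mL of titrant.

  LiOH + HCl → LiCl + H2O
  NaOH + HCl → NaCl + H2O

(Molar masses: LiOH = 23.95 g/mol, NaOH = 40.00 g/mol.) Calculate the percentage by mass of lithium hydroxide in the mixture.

n(HCl) = 0.0181 × 0.596 = 0.0108 mol
Let x = n(LiOH), y = n(NaOH).
Titrant: 1x + 1y = 0.0108;  mass: 23.95x + 40.00y = 0.352
Solving, x = 4.95 × 10^-3 mol, y = 5.83 × 10^-3 mol
mass of LiOH = 4.95 × 10^-3 × 23.95 = 0.119 g
% LiOH = 0.119 / 0.352 × 100 = 33.7 %

33.7 %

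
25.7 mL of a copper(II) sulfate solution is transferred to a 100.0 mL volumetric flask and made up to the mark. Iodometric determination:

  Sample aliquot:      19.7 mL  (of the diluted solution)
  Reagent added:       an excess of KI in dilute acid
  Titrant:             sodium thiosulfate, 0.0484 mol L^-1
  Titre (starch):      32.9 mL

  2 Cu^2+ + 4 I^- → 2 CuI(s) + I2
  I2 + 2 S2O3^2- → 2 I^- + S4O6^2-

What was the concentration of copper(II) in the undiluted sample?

0.315 mol/L

n(S2O3^2-) = 0.0329 × 0.0484 = 1.59 × 10^-3 mol
n(I2) = n(S2O3^2-)/2 = 7.96 × 10^-4 mol
From the 2:1 ratio, n(Cu2+) in the aliquot = 2/1 × 7.96 × 10^-4 = 1.59 × 10^-3 mol
[Cu2+]_dilute = 1.59 × 10^-3 / 0.0197 = 0.0808 mol/L
[Cu2+]_original = 0.0808 × 100.0/25.7 = 0.315 mol/L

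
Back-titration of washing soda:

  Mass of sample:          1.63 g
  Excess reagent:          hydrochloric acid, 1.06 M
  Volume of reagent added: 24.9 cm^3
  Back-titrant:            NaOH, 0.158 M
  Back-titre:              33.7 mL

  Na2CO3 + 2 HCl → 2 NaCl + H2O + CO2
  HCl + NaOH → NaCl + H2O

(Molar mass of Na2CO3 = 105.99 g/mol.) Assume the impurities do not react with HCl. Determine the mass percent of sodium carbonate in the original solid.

n(HCl) added = 0.0249 × 1.06 = 0.0264 mol
n(NaOH) used in back-titration = 0.0337 × 0.158 = 5.32 × 10^-3 mol
n(HCl) left over = 5.32 × 10^-3 mol (1:1 ratio)
n(HCl) consumed by analyte = 0.0264 − 5.32 × 10^-3 = 0.0211 mol
From the 1:2 ratio, n(Na2CO3) = 1/2 × 0.0211 = 0.0105 mol
mass of Na2CO3 = 0.0105 × 105.99 = 1.12 g
% Na2CO3 = 1.12 / 1.63 × 100 = 68.5 %

68.5 %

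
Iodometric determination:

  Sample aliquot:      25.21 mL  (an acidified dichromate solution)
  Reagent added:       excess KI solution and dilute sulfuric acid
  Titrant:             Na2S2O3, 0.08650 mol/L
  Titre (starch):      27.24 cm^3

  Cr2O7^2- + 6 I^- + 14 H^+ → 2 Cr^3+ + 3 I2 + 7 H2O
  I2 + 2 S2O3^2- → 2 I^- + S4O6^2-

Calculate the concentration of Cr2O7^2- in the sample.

n(S2O3^2-) = 0.02724 × 0.08650 = 2.356 × 10^-3 mol
n(I2) = n(S2O3^2-)/2 = 1.178 × 10^-3 mol
From the 1:3 ratio, n(Cr2O7^2-) in the aliquot = 1/3 × 1.178 × 10^-3 = 3.927 × 10^-4 mol
[Cr2O7^2-] = 3.927 × 10^-4 / 0.02521 = 0.01558 mol/L

0.01558 mol/L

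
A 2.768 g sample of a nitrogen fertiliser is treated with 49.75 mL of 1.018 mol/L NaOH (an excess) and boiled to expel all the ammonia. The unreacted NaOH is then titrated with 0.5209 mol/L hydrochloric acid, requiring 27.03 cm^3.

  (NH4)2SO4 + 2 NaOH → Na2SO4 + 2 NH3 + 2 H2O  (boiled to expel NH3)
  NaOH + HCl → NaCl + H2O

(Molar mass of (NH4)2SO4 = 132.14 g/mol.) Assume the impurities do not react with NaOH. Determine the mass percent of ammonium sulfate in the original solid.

87.28 %

n(NaOH) added = 0.04975 × 1.018 = 0.05065 mol
n(HCl) used in back-titration = 0.02703 × 0.5209 = 0.01408 mol
n(NaOH) left over = 0.01408 mol (1:1 ratio)
n(NaOH) consumed by analyte = 0.05065 − 0.01408 = 0.03657 mol
From the 1:2 ratio, n((NH4)2SO4) = 1/2 × 0.03657 = 0.01828 mol
mass of (NH4)2SO4 = 0.01828 × 132.14 = 2.416 g
% (NH4)2SO4 = 2.416 / 2.768 × 100 = 87.28 %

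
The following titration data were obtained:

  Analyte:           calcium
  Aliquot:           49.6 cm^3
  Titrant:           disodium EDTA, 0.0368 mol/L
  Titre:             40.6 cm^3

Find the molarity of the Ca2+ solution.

0.0301 mol/L

Ca^2+ + EDTA^4- → [Ca(EDTA)]^2-
n(EDTA) = 0.0406 L × 0.0368 mol/L = 1.49 × 10^-3 mol
n(Ca2+) = 1.49 × 10^-3 mol (1:1 mole ratio)
[Ca2+] = 1.49 × 10^-3 mol / 0.0496 L = 0.0301 mol/L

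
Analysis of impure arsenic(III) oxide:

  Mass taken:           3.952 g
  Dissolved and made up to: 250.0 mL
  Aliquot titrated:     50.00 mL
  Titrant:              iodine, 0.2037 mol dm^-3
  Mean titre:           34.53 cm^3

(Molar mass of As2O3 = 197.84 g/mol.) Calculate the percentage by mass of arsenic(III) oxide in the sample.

88.03 %

As2O3 + 2 I2 + 2 H2O → As2O5 + 4 HI
n(I2) per titration = 0.03453 × 0.2037 = 7.034 × 10^-3 mol
From the 1:2 ratio, n(As2O3) in each aliquot = 1/2 × 7.034 × 10^-3 = 3.517 × 10^-3 mol
n(As2O3) in the whole flask = 3.517 × 10^-3 × 250.0/50.00 = 0.01758 mol
mass of As2O3 = 0.01758 × 197.84 = 3.479 g
% As2O3 = 3.479 / 3.952 × 100 = 88.03 %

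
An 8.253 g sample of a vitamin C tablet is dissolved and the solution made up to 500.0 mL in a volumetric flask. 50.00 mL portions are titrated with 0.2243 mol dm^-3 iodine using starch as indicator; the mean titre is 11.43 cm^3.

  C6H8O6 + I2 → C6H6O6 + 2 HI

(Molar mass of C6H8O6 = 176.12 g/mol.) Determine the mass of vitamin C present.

4.515 g

n(I2) per titration = 0.01143 × 0.2243 = 2.564 × 10^-3 mol
n(C6H8O6) in each aliquot = 2.564 × 10^-3 mol (1:1 ratio)
n(C6H8O6) in the whole flask = 2.564 × 10^-3 × 500.0/50.00 = 0.02564 mol
mass of C6H8O6 = 0.02564 × 176.12 = 4.515 g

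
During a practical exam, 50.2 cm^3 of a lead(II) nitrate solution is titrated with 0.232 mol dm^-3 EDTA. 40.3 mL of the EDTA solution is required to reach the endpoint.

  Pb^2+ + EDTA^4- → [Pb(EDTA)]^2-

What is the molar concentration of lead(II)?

0.186 mol/L

n(EDTA) = 0.0403 L × 0.232 mol/L = 9.35 × 10^-3 mol
n(Pb2+) = 9.35 × 10^-3 mol (1:1 mole ratio)
[Pb2+] = 9.35 × 10^-3 mol / 0.0502 L = 0.186 mol/L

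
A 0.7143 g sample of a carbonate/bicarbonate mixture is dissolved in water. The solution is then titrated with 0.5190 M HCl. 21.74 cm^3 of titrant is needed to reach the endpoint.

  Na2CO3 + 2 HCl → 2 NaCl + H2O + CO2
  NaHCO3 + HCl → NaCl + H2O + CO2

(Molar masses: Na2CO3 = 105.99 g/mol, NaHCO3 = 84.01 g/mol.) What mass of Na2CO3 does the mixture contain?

0.3991 g

n(HCl) = 0.02174 × 0.5190 = 0.01128 mol
Let x = n(Na2CO3), y = n(NaHCO3).
Titrant: 2x + 1y = 0.01128;  mass: 105.99x + 84.01y = 0.7143
Solving, x = 3.766 × 10^-3 mol, y = 3.752 × 10^-3 mol
mass of Na2CO3 = 3.766 × 10^-3 × 105.99 = 0.3991 g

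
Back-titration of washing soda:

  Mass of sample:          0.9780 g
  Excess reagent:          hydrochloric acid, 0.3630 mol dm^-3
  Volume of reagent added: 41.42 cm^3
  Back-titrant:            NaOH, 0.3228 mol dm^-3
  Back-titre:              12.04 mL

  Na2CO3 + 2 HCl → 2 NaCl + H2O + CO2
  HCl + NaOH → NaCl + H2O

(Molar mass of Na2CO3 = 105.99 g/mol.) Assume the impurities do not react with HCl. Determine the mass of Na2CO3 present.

0.5908 g

n(HCl) added = 0.04142 × 0.3630 = 0.01504 mol
n(NaOH) used in back-titration = 0.01204 × 0.3228 = 3.887 × 10^-3 mol
n(HCl) left over = 3.887 × 10^-3 mol (1:1 ratio)
n(HCl) consumed by analyte = 0.01504 − 3.887 × 10^-3 = 0.01115 mol
From the 1:2 ratio, n(Na2CO3) = 1/2 × 0.01115 = 5.574 × 10^-3 mol
mass of Na2CO3 = 5.574 × 10^-3 × 105.99 = 0.5908 g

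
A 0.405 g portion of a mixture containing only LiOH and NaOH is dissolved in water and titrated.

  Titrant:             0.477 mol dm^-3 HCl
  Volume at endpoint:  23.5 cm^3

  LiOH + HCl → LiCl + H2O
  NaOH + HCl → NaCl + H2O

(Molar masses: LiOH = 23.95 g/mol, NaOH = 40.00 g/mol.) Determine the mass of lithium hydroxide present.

0.0647 g

n(HCl) = 0.0235 × 0.477 = 0.0112 mol
Let x = n(LiOH), y = n(NaOH).
Titrant: 1x + 1y = 0.0112;  mass: 23.95x + 40.00y = 0.405
Solving, x = 2.70 × 10^-3 mol, y = 8.51 × 10^-3 mol
mass of LiOH = 2.70 × 10^-3 × 23.95 = 0.0647 g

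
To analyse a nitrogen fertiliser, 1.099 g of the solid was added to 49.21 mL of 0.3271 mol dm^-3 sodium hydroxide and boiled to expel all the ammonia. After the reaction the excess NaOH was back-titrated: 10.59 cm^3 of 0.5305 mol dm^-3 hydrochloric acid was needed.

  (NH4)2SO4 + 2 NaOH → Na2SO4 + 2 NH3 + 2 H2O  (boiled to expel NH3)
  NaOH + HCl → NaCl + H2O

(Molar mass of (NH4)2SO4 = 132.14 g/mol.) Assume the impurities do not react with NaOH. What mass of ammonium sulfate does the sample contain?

0.6923 g

n(NaOH) added = 0.04921 × 0.3271 = 0.01610 mol
n(HCl) used in back-titration = 0.01059 × 0.5305 = 5.618 × 10^-3 mol
n(NaOH) left over = 5.618 × 10^-3 mol (1:1 ratio)
n(NaOH) consumed by analyte = 0.01610 − 5.618 × 10^-3 = 0.01048 mol
From the 1:2 ratio, n((NH4)2SO4) = 1/2 × 0.01048 = 5.239 × 10^-3 mol
mass of (NH4)2SO4 = 5.239 × 10^-3 × 132.14 = 0.6923 g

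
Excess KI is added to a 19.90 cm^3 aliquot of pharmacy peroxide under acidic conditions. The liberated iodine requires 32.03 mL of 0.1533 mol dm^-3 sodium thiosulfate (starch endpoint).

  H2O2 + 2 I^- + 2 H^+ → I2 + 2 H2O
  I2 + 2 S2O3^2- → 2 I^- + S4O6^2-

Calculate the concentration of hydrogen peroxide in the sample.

0.1234 mol/L

n(S2O3^2-) = 0.03203 × 0.1533 = 4.910 × 10^-3 mol
n(I2) = n(S2O3^2-)/2 = 2.455 × 10^-3 mol
n(H2O2) in the aliquot = 2.455 × 10^-3 mol (1:1 ratio)
[H2O2] = 2.455 × 10^-3 / 0.01990 = 0.1234 mol/L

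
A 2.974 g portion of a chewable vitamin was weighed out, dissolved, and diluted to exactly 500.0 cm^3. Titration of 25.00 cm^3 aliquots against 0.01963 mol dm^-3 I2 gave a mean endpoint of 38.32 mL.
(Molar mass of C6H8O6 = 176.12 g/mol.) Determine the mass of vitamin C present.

C6H8O6 + I2 → C6H6O6 + 2 HI
n(I2) per titration = 0.03832 × 0.01963 = 7.522 × 10^-4 mol
n(C6H8O6) in each aliquot = 7.522 × 10^-4 mol (1:1 ratio)
n(C6H8O6) in the whole flask = 7.522 × 10^-4 × 500.0/25.00 = 0.01504 mol
mass of C6H8O6 = 0.01504 × 176.12 = 2.650 g

2.650 g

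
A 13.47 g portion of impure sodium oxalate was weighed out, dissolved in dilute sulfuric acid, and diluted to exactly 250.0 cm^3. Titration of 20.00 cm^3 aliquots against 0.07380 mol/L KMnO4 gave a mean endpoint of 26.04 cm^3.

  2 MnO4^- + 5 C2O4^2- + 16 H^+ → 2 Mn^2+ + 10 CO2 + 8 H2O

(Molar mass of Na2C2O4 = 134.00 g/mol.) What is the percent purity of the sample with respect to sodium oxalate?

n(KMnO4) per titration = 0.02604 × 0.07380 = 1.922 × 10^-3 mol
From the 5:2 ratio, n(Na2C2O4) in each aliquot = 5/2 × 1.922 × 10^-3 = 4.804 × 10^-3 mol
n(Na2C2O4) in the whole flask = 4.804 × 10^-3 × 250.0/20.00 = 0.06005 mol
mass of Na2C2O4 = 0.06005 × 134.00 = 8.047 g
% Na2C2O4 = 8.047 / 13.47 × 100 = 59.74 %

59.74 %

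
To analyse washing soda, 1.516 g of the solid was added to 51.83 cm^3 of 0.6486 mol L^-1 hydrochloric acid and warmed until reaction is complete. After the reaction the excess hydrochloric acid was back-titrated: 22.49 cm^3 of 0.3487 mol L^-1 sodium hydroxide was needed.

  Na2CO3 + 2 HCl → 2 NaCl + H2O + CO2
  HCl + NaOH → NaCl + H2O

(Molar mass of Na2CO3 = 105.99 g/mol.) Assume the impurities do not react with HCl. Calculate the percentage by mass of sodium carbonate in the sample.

n(HCl) added = 0.05183 × 0.6486 = 0.03362 mol
n(NaOH) used in back-titration = 0.02249 × 0.3487 = 7.842 × 10^-3 mol
n(HCl) left over = 7.842 × 10^-3 mol (1:1 ratio)
n(HCl) consumed by analyte = 0.03362 − 7.842 × 10^-3 = 0.02577 mol
From the 1:2 ratio, n(Na2CO3) = 1/2 × 0.02577 = 0.01289 mol
mass of Na2CO3 = 0.01289 × 105.99 = 1.366 g
% Na2CO3 = 1.366 / 1.516 × 100 = 90.10 %

90.10 %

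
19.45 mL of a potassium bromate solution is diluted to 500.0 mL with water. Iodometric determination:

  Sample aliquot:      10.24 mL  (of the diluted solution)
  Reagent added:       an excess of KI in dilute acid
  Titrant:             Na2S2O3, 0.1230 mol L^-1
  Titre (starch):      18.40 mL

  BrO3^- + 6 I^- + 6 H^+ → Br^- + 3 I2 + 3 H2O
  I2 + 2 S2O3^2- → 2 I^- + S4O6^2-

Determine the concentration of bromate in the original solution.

n(S2O3^2-) = 0.01840 × 0.1230 = 2.263 × 10^-3 mol
n(I2) = n(S2O3^2-)/2 = 1.132 × 10^-3 mol
From the 1:3 ratio, n(BrO3^-) in the aliquot = 1/3 × 1.132 × 10^-3 = 3.772 × 10^-4 mol
[BrO3^-]_dilute = 3.772 × 10^-4 / 0.01024 = 0.03684 mol/L
[BrO3^-]_original = 0.03684 × 500.0/19.45 = 0.9469 mol/L

0.9469 mol/L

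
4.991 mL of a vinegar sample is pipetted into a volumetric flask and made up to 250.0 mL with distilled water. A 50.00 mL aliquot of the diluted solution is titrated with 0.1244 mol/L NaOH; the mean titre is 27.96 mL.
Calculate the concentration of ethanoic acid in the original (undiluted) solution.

3.484 mol/L

CH3COOH + NaOH → CH3COONa + H2O
n(NaOH) = 0.02796 × 0.1244 = 3.478 × 10^-3 mol
n(CH3COOH) in the aliquot = 3.478 × 10^-3 mol (1:1 ratio)
[CH3COOH]_dilute = 3.478 × 10^-3 / 0.05000 = 0.06956 mol/L
Dilution factor = 250.0 / 4.991 = 50.09
[CH3COOH]_stock = 0.06956 × 50.09 = 3.484 mol/L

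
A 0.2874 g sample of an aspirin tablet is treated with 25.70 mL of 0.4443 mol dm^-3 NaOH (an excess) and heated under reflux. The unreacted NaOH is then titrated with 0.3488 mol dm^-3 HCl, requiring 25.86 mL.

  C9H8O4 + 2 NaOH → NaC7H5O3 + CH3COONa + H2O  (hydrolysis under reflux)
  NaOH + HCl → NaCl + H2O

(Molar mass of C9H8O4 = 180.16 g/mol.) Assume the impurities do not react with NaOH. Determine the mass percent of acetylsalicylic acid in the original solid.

75.18 %

n(NaOH) added = 0.02570 × 0.4443 = 0.01142 mol
n(HCl) used in back-titration = 0.02586 × 0.3488 = 9.020 × 10^-3 mol
n(NaOH) left over = 9.020 × 10^-3 mol (1:1 ratio)
n(NaOH) consumed by analyte = 0.01142 − 9.020 × 10^-3 = 2.399 × 10^-3 mol
From the 1:2 ratio, n(C9H8O4) = 1/2 × 2.399 × 10^-3 = 1.199 × 10^-3 mol
mass of C9H8O4 = 1.199 × 10^-3 × 180.16 = 0.2161 g
% C9H8O4 = 0.2161 / 0.2874 × 100 = 75.18 %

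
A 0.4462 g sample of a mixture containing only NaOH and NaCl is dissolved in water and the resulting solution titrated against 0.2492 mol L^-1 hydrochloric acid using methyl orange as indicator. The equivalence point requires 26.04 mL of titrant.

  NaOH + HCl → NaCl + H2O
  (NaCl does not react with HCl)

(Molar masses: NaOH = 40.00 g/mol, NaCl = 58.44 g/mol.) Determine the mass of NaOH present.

n(HCl) = 0.02604 × 0.2492 = 6.489 × 10^-3 mol
Let x = n(NaOH), y = n(NaCl).
Titrant: 1x = 6.489 × 10^-3;  mass: 40.00x + 58.44y = 0.4462
Solving, x = 6.489 × 10^-3 mol, y = 3.194 × 10^-3 mol
mass of NaOH = 6.489 × 10^-3 × 40.00 = 0.2596 g

0.2596 g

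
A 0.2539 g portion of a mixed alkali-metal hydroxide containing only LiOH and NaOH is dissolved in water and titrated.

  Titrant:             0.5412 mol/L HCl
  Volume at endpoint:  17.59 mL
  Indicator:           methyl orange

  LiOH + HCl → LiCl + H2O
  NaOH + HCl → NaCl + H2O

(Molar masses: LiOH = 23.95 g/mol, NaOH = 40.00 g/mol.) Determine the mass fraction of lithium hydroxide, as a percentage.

74.57 %

n(HCl) = 0.01759 × 0.5412 = 9.520 × 10^-3 mol
Let x = n(LiOH), y = n(NaOH).
Titrant: 1x + 1y = 9.520 × 10^-3;  mass: 23.95x + 40.00y = 0.2539
Solving, x = 7.906 × 10^-3 mol, y = 1.614 × 10^-3 mol
mass of LiOH = 7.906 × 10^-3 × 23.95 = 0.1893 g
% LiOH = 0.1893 / 0.2539 × 100 = 74.57 %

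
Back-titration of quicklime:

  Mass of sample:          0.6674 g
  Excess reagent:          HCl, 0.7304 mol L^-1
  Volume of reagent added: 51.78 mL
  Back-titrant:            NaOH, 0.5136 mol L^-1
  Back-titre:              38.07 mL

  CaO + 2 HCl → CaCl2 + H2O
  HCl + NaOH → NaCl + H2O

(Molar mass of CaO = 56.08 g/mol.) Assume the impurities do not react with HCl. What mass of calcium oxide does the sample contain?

0.5122 g

n(HCl) added = 0.05178 × 0.7304 = 0.03782 mol
n(NaOH) used in back-titration = 0.03807 × 0.5136 = 0.01955 mol
n(HCl) left over = 0.01955 mol (1:1 ratio)
n(HCl) consumed by analyte = 0.03782 − 0.01955 = 0.01827 mol
From the 1:2 ratio, n(CaO) = 1/2 × 0.01827 = 9.134 × 10^-3 mol
mass of CaO = 9.134 × 10^-3 × 56.08 = 0.5122 g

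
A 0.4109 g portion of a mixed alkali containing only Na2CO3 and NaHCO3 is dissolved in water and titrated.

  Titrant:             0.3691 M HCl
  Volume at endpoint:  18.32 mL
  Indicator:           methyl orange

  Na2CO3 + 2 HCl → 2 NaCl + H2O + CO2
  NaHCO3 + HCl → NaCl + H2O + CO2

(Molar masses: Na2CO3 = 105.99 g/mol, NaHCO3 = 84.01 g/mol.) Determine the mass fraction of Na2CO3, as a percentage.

65.36 %

n(HCl) = 0.01832 × 0.3691 = 6.762 × 10^-3 mol
Let x = n(Na2CO3), y = n(NaHCO3).
Titrant: 2x + 1y = 6.762 × 10^-3;  mass: 105.99x + 84.01y = 0.4109
Solving, x = 2.534 × 10^-3 mol, y = 1.694 × 10^-3 mol
mass of Na2CO3 = 2.534 × 10^-3 × 105.99 = 0.2686 g
% Na2CO3 = 0.2686 / 0.4109 × 100 = 65.36 %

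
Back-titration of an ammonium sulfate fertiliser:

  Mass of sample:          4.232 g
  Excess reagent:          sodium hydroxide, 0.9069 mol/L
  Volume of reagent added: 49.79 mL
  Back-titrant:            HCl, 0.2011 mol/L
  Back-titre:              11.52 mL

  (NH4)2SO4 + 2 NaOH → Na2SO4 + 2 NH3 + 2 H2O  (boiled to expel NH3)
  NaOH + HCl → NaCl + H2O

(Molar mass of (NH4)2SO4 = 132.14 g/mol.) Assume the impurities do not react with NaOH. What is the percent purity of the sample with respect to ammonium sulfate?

66.88 %

n(NaOH) added = 0.04979 × 0.9069 = 0.04515 mol
n(HCl) used in back-titration = 0.01152 × 0.2011 = 2.317 × 10^-3 mol
n(NaOH) left over = 2.317 × 10^-3 mol (1:1 ratio)
n(NaOH) consumed by analyte = 0.04515 − 2.317 × 10^-3 = 0.04284 mol
From the 1:2 ratio, n((NH4)2SO4) = 1/2 × 0.04284 = 0.02142 mol
mass of (NH4)2SO4 = 0.02142 × 132.14 = 2.830 g
% (NH4)2SO4 = 2.830 / 4.232 × 100 = 66.88 %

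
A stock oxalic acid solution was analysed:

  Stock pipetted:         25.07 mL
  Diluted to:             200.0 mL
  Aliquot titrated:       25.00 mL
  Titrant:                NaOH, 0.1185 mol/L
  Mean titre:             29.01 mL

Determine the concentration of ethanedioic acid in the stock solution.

H2C2O4 + 2 NaOH → Na2C2O4 + 2 H2O
n(NaOH) = 0.02901 × 0.1185 = 3.438 × 10^-3 mol
From the 1:2 ratio, n(H2C2O4) in the aliquot = 1/2 × 3.438 × 10^-3 = 1.719 × 10^-3 mol
[H2C2O4]_dilute = 1.719 × 10^-3 / 0.02500 = 0.06875 mol/L
Dilution factor = 200.0 / 25.07 = 7.978
[H2C2O4]_stock = 0.06875 × 7.978 = 0.5485 mol/L

0.5485 mol/L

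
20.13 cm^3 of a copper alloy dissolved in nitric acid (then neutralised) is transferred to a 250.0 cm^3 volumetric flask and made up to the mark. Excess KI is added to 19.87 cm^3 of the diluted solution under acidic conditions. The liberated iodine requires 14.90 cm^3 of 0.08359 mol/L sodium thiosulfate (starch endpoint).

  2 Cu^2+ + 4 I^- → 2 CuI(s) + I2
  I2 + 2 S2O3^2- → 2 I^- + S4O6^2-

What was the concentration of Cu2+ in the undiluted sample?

0.7785 mol/L

n(S2O3^2-) = 0.01490 × 0.08359 = 1.245 × 10^-3 mol
n(I2) = n(S2O3^2-)/2 = 6.227 × 10^-4 mol
From the 2:1 ratio, n(Cu2+) in the aliquot = 2/1 × 6.227 × 10^-4 = 1.245 × 10^-3 mol
[Cu2+]_dilute = 1.245 × 10^-3 / 0.01987 = 0.06268 mol/L
[Cu2+]_original = 0.06268 × 250.0/20.13 = 0.7785 mol/L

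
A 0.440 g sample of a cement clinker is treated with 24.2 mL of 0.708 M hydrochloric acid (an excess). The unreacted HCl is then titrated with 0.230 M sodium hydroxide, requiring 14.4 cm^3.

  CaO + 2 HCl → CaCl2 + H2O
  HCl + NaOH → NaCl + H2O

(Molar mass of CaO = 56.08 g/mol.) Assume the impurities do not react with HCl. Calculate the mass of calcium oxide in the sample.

0.388 g

n(HCl) added = 0.0242 × 0.708 = 0.0171 mol
n(NaOH) used in back-titration = 0.0144 × 0.230 = 3.31 × 10^-3 mol
n(HCl) left over = 3.31 × 10^-3 mol (1:1 ratio)
n(HCl) consumed by analyte = 0.0171 − 3.31 × 10^-3 = 0.0138 mol
From the 1:2 ratio, n(CaO) = 1/2 × 0.0138 = 6.91 × 10^-3 mol
mass of CaO = 6.91 × 10^-3 × 56.08 = 0.388 g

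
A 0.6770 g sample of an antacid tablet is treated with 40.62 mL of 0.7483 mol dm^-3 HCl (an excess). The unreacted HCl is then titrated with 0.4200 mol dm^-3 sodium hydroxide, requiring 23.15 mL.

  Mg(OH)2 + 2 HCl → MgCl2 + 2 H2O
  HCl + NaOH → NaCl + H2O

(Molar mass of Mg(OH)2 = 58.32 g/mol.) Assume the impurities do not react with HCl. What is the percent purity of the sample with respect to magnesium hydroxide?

89.04 %

n(HCl) added = 0.04062 × 0.7483 = 0.03040 mol
n(NaOH) used in back-titration = 0.02315 × 0.4200 = 9.723 × 10^-3 mol
n(HCl) left over = 9.723 × 10^-3 mol (1:1 ratio)
n(HCl) consumed by analyte = 0.03040 − 9.723 × 10^-3 = 0.02067 mol
From the 1:2 ratio, n(Mg(OH)2) = 1/2 × 0.02067 = 0.01034 mol
mass of Mg(OH)2 = 0.01034 × 58.32 = 0.6028 g
% Mg(OH)2 = 0.6028 / 0.6770 × 100 = 89.04 %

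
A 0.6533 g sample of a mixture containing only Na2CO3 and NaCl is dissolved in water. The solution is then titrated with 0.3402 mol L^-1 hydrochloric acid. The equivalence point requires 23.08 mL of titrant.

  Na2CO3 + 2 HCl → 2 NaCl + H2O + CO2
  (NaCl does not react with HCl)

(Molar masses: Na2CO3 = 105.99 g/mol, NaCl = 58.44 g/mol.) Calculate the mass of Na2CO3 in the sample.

n(HCl) = 0.02308 × 0.3402 = 7.852 × 10^-3 mol
Let x = n(Na2CO3), y = n(NaCl).
Titrant: 2x = 7.852 × 10^-3;  mass: 105.99x + 58.44y = 0.6533
Solving, x = 3.926 × 10^-3 mol, y = 4.059 × 10^-3 mol
mass of Na2CO3 = 3.926 × 10^-3 × 105.99 = 0.4161 g

0.4161 g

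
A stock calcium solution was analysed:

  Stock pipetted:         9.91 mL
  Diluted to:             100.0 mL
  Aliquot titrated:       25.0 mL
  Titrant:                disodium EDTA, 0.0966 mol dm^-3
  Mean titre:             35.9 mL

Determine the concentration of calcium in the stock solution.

Ca^2+ + EDTA^4- → [Ca(EDTA)]^2-
n(EDTA) = 0.0359 × 0.0966 = 3.47 × 10^-3 mol
n(Ca2+) in the aliquot = 3.47 × 10^-3 mol (1:1 ratio)
[Ca2+]_dilute = 3.47 × 10^-3 / 0.0250 = 0.139 mol/L
Dilution factor = 100.0 / 9.91 = 10.09
[Ca2+]_stock = 0.139 × 10.09 = 1.40 mol/L

1.40 mol/L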